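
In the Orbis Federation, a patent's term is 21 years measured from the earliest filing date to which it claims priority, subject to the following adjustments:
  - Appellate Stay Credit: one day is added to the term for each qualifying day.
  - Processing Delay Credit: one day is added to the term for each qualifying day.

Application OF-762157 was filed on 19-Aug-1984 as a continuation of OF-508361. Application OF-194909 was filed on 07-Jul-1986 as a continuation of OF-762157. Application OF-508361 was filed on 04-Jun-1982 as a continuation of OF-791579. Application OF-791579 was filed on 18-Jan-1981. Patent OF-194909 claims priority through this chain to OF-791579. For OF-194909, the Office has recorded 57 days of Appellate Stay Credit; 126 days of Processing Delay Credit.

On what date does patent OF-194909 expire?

2002-07-20

Earliest priority filing: 18 January 1981.
Base term: 18 January 1981 + 21 years → 18 January 2002.
Appellate Stay Credit: +57 days → 16 March 2002.
Processing Delay Credit: +126 days → 20 July 2002.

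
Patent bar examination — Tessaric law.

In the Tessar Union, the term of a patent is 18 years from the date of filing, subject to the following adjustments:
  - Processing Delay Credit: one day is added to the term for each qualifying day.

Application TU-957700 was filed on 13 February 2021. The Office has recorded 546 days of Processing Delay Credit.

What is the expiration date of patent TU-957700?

Base term: filing date + 18 years → 13 February 2039.
Processing Delay Credit: +546 days → 12 August 2040.

2040-08-12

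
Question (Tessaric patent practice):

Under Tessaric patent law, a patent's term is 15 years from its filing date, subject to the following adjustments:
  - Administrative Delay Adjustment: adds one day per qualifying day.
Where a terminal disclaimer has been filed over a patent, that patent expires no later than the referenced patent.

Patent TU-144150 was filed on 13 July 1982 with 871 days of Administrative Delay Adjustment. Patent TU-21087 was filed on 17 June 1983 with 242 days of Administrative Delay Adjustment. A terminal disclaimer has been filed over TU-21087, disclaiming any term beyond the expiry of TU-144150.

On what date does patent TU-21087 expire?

February 14, 1999

Natural term of TU-21087:
  Base: filing + 15 years → 17 June 1998.
  Administrative Delay Adjustment: +242 days → 14 February 1999.
Expiry of referenced patent TU-144150:
  Base: filing + 15 years → 13 July 1997.
  Administrative Delay Adjustment: +871 days → 1 December 1999.
Terminal disclaimer: TU-21087 expires on the earlier of 14 February 1999 and 1 December 1999.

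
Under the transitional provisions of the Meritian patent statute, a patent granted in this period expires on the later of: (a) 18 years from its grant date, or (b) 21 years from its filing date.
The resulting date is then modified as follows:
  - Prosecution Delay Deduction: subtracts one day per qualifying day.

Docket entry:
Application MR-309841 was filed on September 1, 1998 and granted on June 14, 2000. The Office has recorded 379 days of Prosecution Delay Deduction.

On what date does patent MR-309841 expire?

August 18, 2018

(a) grant + 18 years → 14 June 2018.
(b) filing + 21 years → 1 September 2019.
Later of the two: 1 September 2019.
Prosecution Delay Deduction: −379 days → 18 August 2018.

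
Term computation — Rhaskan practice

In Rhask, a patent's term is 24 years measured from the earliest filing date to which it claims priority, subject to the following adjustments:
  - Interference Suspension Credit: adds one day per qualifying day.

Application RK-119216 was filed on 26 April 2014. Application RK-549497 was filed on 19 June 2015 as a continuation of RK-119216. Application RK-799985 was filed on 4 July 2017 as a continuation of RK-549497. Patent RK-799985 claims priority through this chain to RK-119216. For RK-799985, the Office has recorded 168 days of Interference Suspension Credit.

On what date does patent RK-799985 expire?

2038-10-11

Earliest priority filing: 26 April 2014.
Base term: 26 April 2014 + 24 years → 26 April 2038.
Interference Suspension Credit: +168 days → 11 October 2038.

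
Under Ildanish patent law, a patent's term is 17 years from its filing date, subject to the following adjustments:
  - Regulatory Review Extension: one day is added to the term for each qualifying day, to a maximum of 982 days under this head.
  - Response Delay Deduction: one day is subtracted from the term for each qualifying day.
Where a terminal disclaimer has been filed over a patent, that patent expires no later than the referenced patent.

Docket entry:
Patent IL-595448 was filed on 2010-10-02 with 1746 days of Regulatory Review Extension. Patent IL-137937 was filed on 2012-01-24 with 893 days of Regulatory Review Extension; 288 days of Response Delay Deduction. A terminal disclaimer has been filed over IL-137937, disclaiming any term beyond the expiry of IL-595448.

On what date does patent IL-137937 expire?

June 10, 2030

Natural term of IL-137937:
  Base: filing + 17 years → 24 January 2029.
  Regulatory Review Extension: 893 days (within the 982-day cap) → +893 days → 6 July 2031.
  Response Delay Deduction: −288 days → 21 September 2030.
Expiry of referenced patent IL-595448:
  Base: filing + 17 years → 2 October 2027.
  Regulatory Review Extension: 1746 days claimed exceeds the 982-day cap, so +982 days → 10 June 2030.
Terminal disclaimer: IL-137937 expires on the earlier of 21 September 2030 and 10 June 2030.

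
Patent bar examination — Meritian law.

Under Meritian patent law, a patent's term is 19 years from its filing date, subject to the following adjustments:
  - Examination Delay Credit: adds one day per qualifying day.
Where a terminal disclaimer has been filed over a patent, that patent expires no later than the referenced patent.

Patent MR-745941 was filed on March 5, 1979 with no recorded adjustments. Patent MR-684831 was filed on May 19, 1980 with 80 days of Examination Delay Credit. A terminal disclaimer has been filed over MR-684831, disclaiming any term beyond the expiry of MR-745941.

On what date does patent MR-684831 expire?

Natural term of MR-684831:
  Base: filing + 19 years → 19 May 1999.
  Examination Delay Credit: +80 days → 7 August 1999.
Expiry of referenced patent MR-745941:
  Base: filing + 19 years → 5 March 1998.
Terminal disclaimer: MR-684831 expires on the earlier of 7 August 1999 and 5 March 1998.

March 5, 1998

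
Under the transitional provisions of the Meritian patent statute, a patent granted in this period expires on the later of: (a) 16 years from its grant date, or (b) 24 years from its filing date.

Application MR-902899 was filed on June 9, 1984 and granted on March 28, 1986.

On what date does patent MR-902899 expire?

(a) grant + 16 years → 28 March 2002.
(b) filing + 24 years → 9 June 2008.
Later of the two: 9 June 2008.

June 9, 2008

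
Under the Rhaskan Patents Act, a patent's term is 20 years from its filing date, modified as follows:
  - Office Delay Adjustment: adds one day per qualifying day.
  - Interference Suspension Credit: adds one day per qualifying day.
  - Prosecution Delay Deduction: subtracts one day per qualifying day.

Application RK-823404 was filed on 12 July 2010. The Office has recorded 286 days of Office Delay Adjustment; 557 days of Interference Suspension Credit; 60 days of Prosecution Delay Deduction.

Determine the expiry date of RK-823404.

Base term: filing date + 20 years → 12 July 2030.
Office Delay Adjustment: +286 days → 24 April 2031.
Interference Suspension Credit: +557 days → 1 November 2032.
Prosecution Delay Deduction: −60 days → 2 September 2032.

2032-09-02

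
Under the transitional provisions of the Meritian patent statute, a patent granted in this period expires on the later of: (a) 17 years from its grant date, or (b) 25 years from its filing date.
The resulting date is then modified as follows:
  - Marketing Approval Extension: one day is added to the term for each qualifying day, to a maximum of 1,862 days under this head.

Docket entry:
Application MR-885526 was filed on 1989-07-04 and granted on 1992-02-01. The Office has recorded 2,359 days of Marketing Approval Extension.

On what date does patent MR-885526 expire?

(a) grant + 17 years → 1 February 2009.
(b) filing + 25 years → 4 July 2014.
Later of the two: 4 July 2014.
Marketing Approval Extension: 2359 days claimed exceeds the 1862-day cap, so +1862 days → 9 August 2019.

2019-08-09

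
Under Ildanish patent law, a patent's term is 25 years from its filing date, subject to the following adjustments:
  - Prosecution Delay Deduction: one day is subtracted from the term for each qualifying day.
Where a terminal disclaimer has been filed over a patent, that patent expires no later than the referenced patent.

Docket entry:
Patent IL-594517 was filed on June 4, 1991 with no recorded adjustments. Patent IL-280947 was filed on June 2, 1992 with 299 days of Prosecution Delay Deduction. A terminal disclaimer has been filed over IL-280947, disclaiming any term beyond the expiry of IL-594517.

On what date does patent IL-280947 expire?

2016-06-04

Natural term of IL-280947:
  Base: filing + 25 years → 2 June 2017.
  Prosecution Delay Deduction: −299 days → 7 August 2016.
Expiry of referenced patent IL-594517:
  Base: filing + 25 years → 4 June 2016.
Terminal disclaimer: IL-280947 expires on the earlier of 7 August 2016 and 4 June 2016.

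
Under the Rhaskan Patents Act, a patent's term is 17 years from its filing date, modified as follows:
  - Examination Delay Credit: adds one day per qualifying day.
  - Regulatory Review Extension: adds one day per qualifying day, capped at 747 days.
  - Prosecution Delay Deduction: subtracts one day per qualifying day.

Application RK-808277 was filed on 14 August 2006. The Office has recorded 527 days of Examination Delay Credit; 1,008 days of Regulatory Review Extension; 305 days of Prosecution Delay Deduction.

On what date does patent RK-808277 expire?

April 9, 2026

Base term: filing date + 17 years → 14 August 2023.
Examination Delay Credit: +527 days → 22 January 2025.
Regulatory Review Extension: 1008 days claimed exceeds the 747-day cap, so +747 days → 8 February 2027.
Prosecution Delay Deduction: −305 days → 9 April 2026.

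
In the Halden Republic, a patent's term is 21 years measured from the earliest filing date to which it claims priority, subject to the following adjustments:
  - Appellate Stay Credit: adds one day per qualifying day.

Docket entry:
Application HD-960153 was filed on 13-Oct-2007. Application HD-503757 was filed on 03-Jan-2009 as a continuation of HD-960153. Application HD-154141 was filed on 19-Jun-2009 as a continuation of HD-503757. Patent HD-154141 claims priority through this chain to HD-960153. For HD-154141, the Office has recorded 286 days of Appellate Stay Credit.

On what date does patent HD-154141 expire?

Earliest priority filing: 13 October 2007.
Base term: 13 October 2007 + 21 years → 13 October 2028.
Appellate Stay Credit: +286 days → 26 July 2029.

2029-07-26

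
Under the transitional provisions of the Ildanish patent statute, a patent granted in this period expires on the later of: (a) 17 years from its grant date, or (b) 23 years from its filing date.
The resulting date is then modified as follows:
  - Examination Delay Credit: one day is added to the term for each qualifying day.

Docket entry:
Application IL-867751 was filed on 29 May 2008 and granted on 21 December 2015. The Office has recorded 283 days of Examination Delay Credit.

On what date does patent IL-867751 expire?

2033-09-30

(a) grant + 17 years → 21 December 2032.
(b) filing + 23 years → 29 May 2031.
Later of the two: 21 December 2032.
Examination Delay Credit: +283 days → 30 September 2033.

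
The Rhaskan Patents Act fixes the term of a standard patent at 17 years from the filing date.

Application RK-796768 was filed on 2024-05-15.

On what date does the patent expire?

2041-05-15

Filing date + 17 years → 15 May 2041.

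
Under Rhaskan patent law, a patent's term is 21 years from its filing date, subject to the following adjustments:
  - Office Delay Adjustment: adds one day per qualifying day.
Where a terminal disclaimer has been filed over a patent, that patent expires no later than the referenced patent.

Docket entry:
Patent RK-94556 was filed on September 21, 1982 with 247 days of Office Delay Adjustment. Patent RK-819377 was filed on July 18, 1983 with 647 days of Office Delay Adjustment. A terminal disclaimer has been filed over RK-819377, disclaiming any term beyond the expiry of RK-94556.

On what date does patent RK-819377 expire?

Natural term of RK-819377:
  Base: filing + 21 years → 18 July 2004.
  Office Delay Adjustment: +647 days → 26 April 2006.
Expiry of referenced patent RK-94556:
  Base: filing + 21 years → 21 September 2003.
  Office Delay Adjustment: +247 days → 25 May 2004.
Terminal disclaimer: RK-819377 expires on the earlier of 26 April 2006 and 25 May 2004.

2004-05-25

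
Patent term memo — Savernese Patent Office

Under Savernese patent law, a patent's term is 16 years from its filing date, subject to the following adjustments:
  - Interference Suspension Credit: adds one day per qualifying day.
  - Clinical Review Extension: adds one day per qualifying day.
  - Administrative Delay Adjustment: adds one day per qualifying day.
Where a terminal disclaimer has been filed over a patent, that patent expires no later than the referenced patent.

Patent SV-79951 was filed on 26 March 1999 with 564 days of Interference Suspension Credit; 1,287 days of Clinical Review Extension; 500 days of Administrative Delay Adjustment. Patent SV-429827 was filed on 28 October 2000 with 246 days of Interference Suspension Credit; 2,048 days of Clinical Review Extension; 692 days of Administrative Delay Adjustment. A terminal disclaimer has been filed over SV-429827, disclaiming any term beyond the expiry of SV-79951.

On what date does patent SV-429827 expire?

Natural term of SV-429827:
  Base: filing + 16 years → 28 October 2016.
  Interference Suspension Credit: +246 days → 1 July 2017.
  Clinical Review Extension: +2048 days → 8 February 2023.
  Administrative Delay Adjustment: +692 days → 31 December 2024.
Expiry of referenced patent SV-79951:
  Base: filing + 16 years → 26 March 2015.
  Interference Suspension Credit: +564 days → 10 October 2016.
  Clinical Review Extension: +1287 days → 19 April 2020.
  Administrative Delay Adjustment: +500 days → 1 September 2021.
Terminal disclaimer: SV-429827 expires on the earlier of 31 December 2024 and 1 September 2021.

September 1, 2021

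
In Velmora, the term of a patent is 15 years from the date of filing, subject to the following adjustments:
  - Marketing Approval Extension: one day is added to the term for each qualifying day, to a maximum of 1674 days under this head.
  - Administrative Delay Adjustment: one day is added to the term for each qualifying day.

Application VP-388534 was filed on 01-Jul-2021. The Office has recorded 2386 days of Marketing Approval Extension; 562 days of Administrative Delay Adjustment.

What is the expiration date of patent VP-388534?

August 15, 2042

Base term: filing date + 15 years → 1 July 2036.
Marketing Approval Extension: 2386 days claimed exceeds the 1674-day cap, so +1674 days → 30 January 2041.
Administrative Delay Adjustment: +562 days → 15 August 2042.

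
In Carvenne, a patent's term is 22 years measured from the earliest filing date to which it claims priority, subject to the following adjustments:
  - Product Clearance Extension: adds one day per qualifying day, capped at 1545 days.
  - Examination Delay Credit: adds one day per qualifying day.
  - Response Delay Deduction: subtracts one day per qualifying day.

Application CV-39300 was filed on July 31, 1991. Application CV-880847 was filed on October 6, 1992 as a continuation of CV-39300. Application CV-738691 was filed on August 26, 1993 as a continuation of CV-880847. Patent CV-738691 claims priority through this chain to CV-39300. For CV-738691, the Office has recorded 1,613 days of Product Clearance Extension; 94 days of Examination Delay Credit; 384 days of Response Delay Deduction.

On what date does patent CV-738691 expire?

January 6, 2017

Earliest priority filing: 31 July 1991.
Base term: 31 July 1991 + 22 years → 31 July 2013.
Product Clearance Extension: 1613 days claimed exceeds the 1545-day cap, so +1545 days → 23 October 2017.
Examination Delay Credit: +94 days → 25 January 2018.
Response Delay Deduction: −384 days → 6 January 2017.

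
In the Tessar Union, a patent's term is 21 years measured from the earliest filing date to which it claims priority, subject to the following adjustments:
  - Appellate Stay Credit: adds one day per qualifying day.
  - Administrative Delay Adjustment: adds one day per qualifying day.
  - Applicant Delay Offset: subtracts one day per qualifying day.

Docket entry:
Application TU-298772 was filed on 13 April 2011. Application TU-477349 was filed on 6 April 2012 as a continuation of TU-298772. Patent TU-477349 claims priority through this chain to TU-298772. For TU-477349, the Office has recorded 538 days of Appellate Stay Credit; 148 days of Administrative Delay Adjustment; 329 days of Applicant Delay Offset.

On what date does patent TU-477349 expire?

2033-04-05

Earliest priority filing: 13 April 2011.
Base term: 13 April 2011 + 21 years → 13 April 2032.
Appellate Stay Credit: +538 days → 3 October 2033.
Administrative Delay Adjustment: +148 days → 28 February 2034.
Applicant Delay Offset: −329 days → 5 April 2033.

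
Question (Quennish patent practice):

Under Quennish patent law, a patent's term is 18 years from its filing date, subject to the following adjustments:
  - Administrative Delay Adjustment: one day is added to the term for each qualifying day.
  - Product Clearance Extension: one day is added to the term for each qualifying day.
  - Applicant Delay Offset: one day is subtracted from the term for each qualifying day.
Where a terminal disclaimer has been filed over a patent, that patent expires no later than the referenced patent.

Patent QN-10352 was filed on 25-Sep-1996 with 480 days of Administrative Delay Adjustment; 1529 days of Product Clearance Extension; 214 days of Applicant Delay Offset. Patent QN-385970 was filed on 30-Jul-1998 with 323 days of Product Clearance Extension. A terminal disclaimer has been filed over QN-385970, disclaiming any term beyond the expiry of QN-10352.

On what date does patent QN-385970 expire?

June 18, 2017

Natural term of QN-385970:
  Base: filing + 18 years → 30 July 2016.
  Product Clearance Extension: +323 days → 18 June 2017.
Expiry of referenced patent QN-10352:
  Base: filing + 18 years → 25 September 2014.
  Administrative Delay Adjustment: +480 days → 18 January 2016.
  Product Clearance Extension: +1529 days → 26 March 2020.
  Applicant Delay Offset: −214 days → 25 August 2019.
Terminal disclaimer: QN-385970 expires on the earlier of 18 June 2017 and 25 August 2019.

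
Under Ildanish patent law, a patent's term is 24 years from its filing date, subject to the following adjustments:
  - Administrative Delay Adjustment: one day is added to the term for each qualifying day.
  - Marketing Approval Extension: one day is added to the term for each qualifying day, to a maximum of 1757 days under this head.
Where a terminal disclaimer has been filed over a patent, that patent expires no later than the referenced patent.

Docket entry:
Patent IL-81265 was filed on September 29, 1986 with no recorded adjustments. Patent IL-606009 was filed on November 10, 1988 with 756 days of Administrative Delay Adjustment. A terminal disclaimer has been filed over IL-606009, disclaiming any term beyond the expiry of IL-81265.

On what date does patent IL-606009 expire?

2010-09-29

Natural term of IL-606009:
  Base: filing + 24 years → 10 November 2012.
  Administrative Delay Adjustment: +756 days → 6 December 2014.
Expiry of referenced patent IL-81265:
  Base: filing + 24 years → 29 September 2010.
Terminal disclaimer: IL-606009 expires on the earlier of 6 December 2014 and 29 September 2010.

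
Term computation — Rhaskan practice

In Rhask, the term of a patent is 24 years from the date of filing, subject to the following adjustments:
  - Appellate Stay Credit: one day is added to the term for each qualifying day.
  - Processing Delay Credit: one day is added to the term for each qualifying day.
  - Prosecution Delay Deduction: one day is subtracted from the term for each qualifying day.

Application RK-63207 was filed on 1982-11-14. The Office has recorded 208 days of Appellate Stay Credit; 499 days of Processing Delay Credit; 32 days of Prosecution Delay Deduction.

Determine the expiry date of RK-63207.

2008-09-19

Base term: filing date + 24 years → 14 November 2006.
Appellate Stay Credit: +208 days → 10 June 2007.
Processing Delay Credit: +499 days → 21 October 2008.
Prosecution Delay Deduction: −32 days → 19 September 2008.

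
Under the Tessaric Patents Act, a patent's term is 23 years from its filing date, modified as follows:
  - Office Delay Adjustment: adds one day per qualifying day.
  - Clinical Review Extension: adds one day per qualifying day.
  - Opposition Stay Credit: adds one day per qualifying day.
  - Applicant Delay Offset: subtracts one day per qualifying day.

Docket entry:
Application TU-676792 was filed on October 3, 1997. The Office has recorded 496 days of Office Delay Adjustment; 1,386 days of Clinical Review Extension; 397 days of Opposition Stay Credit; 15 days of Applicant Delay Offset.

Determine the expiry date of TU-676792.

Base term: filing date + 23 years → 3 October 2020.
Office Delay Adjustment: +496 days → 11 February 2022.
Clinical Review Extension: +1386 days → 28 November 2025.
Opposition Stay Credit: +397 days → 30 December 2026.
Applicant Delay Offset: −15 days → 15 December 2026.

2026-12-15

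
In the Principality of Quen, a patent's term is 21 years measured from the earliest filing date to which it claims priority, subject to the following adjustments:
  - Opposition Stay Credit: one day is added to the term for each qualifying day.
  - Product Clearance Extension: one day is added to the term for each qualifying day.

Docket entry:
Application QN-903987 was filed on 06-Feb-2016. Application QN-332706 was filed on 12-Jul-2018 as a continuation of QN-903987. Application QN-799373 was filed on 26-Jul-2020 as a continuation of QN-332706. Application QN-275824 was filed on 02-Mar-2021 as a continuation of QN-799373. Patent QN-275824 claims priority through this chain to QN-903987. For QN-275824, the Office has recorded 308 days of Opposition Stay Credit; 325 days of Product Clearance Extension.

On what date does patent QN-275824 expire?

Earliest priority filing: 6 February 2016.
Base term: 6 February 2016 + 21 years → 6 February 2037.
Opposition Stay Credit: +308 days → 11 December 2037.
Product Clearance Extension: +325 days → 1 November 2038.

2038-11-01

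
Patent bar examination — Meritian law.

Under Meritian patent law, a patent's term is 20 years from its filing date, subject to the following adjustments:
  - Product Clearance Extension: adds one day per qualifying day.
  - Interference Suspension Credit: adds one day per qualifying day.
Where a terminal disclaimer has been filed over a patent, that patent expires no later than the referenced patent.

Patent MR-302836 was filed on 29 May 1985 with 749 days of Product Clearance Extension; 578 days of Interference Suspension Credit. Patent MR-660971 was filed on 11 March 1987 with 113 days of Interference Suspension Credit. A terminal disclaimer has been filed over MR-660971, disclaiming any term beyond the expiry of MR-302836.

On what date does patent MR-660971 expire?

2007-07-02

Natural term of MR-660971:
  Base: filing + 20 years → 11 March 2007.
  Interference Suspension Credit: +113 days → 2 July 2007.
Expiry of referenced patent MR-302836:
  Base: filing + 20 years → 29 May 2005.
  Product Clearance Extension: +749 days → 17 June 2007.
  Interference Suspension Credit: +578 days → 15 January 2009.
Terminal disclaimer: MR-660971 expires on the earlier of 2 July 2007 and 15 January 2009.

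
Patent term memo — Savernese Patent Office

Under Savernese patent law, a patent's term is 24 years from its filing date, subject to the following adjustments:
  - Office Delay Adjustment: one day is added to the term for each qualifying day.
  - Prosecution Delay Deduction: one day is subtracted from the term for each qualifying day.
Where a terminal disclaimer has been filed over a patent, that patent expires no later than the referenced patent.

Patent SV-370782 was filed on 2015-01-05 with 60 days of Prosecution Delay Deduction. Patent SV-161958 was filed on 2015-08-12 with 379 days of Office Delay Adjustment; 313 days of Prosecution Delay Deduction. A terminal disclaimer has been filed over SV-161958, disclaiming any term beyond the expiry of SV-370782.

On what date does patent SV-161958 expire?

November 6, 2038

Natural term of SV-161958:
  Base: filing + 24 years → 12 August 2039.
  Office Delay Adjustment: +379 days → 25 August 2040.
  Prosecution Delay Deduction: −313 days → 17 October 2039.
Expiry of referenced patent SV-370782:
  Base: filing + 24 years → 5 January 2039.
  Prosecution Delay Deduction: −60 days → 6 November 2038.
Terminal disclaimer: SV-161958 expires on the earlier of 17 October 2039 and 6 November 2038.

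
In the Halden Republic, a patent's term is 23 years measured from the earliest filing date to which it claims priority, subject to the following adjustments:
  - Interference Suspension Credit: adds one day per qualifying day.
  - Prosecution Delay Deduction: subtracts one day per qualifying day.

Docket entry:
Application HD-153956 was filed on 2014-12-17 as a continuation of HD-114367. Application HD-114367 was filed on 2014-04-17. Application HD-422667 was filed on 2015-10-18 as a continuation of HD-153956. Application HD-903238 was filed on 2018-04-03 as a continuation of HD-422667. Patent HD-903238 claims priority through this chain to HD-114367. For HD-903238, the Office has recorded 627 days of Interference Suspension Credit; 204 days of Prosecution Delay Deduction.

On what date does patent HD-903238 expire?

2038-06-14

Earliest priority filing: 17 April 2014.
Base term: 17 April 2014 + 23 years → 17 April 2037.
Interference Suspension Credit: +627 days → 4 January 2039.
Prosecution Delay Deduction: −204 days → 14 June 2038.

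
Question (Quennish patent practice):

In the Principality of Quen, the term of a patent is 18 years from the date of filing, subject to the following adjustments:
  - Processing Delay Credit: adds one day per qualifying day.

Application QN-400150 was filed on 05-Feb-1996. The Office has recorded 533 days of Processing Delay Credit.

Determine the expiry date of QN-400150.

2015-07-23

Base term: filing date + 18 years → 5 February 2014.
Processing Delay Credit: +533 days → 23 July 2015.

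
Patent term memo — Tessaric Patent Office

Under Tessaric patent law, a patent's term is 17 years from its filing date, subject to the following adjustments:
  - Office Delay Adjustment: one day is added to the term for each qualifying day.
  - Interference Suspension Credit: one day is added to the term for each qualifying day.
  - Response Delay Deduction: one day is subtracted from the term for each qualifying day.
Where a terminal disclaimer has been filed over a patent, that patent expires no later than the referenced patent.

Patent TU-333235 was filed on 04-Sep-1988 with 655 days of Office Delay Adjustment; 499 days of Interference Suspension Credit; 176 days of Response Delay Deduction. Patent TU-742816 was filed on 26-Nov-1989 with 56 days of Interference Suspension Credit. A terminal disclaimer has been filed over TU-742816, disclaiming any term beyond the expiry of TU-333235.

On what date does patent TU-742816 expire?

Natural term of TU-742816:
  Base: filing + 17 years → 26 November 2006.
  Interference Suspension Credit: +56 days → 21 January 2007.
Expiry of referenced patent TU-333235:
  Base: filing + 17 years → 4 September 2005.
  Office Delay Adjustment: +655 days → 21 June 2007.
  Interference Suspension Credit: +499 days → 1 November 2008.
  Response Delay Deduction: −176 days → 9 May 2008.
Terminal disclaimer: TU-742816 expires on the earlier of 21 January 2007 and 9 May 2008.

2007-01-21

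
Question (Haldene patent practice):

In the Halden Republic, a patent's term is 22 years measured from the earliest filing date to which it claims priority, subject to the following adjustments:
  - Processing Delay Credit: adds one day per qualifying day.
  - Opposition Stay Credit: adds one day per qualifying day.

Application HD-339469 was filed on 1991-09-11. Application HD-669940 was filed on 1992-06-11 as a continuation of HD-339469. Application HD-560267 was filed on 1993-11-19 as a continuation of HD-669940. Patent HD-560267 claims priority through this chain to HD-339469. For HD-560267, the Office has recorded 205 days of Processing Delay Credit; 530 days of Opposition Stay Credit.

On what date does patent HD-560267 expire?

2015-09-16

Earliest priority filing: 11 September 1991.
Base term: 11 September 1991 + 22 years → 11 September 2013.
Processing Delay Credit: +205 days → 4 April 2014.
Opposition Stay Credit: +530 days → 16 September 2015.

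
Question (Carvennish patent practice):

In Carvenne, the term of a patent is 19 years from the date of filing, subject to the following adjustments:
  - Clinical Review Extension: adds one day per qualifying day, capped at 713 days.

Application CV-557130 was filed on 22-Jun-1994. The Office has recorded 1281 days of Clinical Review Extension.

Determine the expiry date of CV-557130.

2015-06-05

Base term: filing date + 19 years → 22 June 2013.
Clinical Review Extension: 1281 days claimed exceeds the 713-day cap, so +713 days → 5 June 2015.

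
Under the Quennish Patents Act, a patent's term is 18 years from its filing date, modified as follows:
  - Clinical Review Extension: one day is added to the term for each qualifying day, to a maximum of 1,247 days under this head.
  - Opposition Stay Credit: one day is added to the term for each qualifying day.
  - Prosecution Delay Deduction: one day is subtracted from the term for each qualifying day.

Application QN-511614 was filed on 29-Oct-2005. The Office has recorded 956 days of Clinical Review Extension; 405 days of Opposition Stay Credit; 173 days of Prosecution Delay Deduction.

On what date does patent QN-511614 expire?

Base term: filing date + 18 years → 29 October 2023.
Clinical Review Extension: 956 days (within the 1247-day cap) → +956 days → 11 June 2026.
Opposition Stay Credit: +405 days → 21 July 2027.
Prosecution Delay Deduction: −173 days → 29 January 2027.

2027-01-29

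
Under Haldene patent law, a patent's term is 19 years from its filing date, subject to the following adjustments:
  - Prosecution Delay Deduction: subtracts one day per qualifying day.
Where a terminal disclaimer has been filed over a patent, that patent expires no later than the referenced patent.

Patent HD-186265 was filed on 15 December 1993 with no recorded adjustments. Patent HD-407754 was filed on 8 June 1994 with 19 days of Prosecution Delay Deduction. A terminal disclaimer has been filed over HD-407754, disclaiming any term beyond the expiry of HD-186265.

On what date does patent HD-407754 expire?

2012-12-15

Natural term of HD-407754:
  Base: filing + 19 years → 8 June 2013.
  Prosecution Delay Deduction: −19 days → 20 May 2013.
Expiry of referenced patent HD-186265:
  Base: filing + 19 years → 15 December 2012.
Terminal disclaimer: HD-407754 expires on the earlier of 20 May 2013 and 15 December 2012.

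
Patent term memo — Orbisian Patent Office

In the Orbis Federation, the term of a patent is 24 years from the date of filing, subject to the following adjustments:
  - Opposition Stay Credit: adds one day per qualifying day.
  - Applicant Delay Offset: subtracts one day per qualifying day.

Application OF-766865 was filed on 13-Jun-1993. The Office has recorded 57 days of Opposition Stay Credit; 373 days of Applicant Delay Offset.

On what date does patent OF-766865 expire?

Base term: filing date + 24 years → 13 June 2017.
Opposition Stay Credit: +57 days → 9 August 2017.
Applicant Delay Offset: −373 days → 1 August 2016.

2016-08-01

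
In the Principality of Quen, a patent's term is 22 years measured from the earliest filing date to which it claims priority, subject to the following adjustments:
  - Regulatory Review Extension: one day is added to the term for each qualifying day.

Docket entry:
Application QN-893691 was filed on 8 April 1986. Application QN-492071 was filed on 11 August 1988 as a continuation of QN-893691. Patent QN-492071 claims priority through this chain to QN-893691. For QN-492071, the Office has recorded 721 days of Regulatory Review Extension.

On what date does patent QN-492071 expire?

Earliest priority filing: 8 April 1986.
Base term: 8 April 1986 + 22 years → 8 April 2008.
Regulatory Review Extension: +721 days → 30 March 2010.

2010-03-30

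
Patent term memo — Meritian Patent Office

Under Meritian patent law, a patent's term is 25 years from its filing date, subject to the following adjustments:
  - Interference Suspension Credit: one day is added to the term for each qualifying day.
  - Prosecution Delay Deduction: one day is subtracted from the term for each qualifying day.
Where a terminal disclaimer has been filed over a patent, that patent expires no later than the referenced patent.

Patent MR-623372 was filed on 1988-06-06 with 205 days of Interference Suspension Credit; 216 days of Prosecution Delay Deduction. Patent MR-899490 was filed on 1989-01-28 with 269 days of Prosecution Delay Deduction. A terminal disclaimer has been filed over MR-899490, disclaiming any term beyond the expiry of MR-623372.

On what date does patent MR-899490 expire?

Natural term of MR-899490:
  Base: filing + 25 years → 28 January 2014.
  Prosecution Delay Deduction: −269 days → 4 May 2013.
Expiry of referenced patent MR-623372:
  Base: filing + 25 years → 6 June 2013.
  Interference Suspension Credit: +205 days → 28 December 2013.
  Prosecution Delay Deduction: −216 days → 26 May 2013.
Terminal disclaimer: MR-899490 expires on the earlier of 4 May 2013 and 26 May 2013.

May 4, 2013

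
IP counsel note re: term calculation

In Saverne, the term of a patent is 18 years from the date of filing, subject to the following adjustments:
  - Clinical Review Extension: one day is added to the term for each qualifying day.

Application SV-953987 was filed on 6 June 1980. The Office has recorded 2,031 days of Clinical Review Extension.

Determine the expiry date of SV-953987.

2003-12-28

Base term: filing date + 18 years → 6 June 1998.
Clinical Review Extension: +2031 days → 28 December 2003.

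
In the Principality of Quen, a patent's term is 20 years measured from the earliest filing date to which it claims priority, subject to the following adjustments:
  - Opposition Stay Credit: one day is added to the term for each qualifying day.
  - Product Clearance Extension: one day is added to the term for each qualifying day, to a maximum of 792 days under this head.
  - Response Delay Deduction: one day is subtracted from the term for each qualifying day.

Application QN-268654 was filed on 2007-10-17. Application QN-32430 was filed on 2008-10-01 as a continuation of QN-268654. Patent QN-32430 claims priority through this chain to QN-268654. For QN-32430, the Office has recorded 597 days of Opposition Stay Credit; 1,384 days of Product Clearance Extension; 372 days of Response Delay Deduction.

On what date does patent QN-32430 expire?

July 30, 2030

Earliest priority filing: 17 October 2007.
Base term: 17 October 2007 + 20 years → 17 October 2027.
Opposition Stay Credit: +597 days → 5 June 2029.
Product Clearance Extension: 1384 days claimed exceeds the 792-day cap, so +792 days → 6 August 2031.
Response Delay Deduction: −372 days → 30 July 2030.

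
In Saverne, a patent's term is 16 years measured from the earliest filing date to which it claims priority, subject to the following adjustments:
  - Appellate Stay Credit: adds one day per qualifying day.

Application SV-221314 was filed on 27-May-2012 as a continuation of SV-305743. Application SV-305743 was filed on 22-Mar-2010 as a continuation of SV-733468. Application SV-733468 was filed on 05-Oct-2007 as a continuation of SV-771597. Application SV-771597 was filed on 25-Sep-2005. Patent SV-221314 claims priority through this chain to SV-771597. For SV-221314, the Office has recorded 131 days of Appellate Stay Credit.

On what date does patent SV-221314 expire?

2022-02-03

Earliest priority filing: 25 September 2005.
Base term: 25 September 2005 + 16 years → 25 September 2021.
Appellate Stay Credit: +131 days → 3 February 2022.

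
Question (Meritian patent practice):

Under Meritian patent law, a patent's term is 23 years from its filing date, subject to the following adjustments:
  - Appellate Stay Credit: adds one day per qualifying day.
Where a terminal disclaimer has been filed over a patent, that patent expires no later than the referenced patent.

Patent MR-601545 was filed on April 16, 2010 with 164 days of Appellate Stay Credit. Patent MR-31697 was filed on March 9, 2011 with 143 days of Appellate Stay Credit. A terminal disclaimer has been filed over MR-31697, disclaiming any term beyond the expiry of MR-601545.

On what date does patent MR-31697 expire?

Natural term of MR-31697:
  Base: filing + 23 years → 9 March 2034.
  Appellate Stay Credit: +143 days → 30 July 2034.
Expiry of referenced patent MR-601545:
  Base: filing + 23 years → 16 April 2033.
  Appellate Stay Credit: +164 days → 27 September 2033.
Terminal disclaimer: MR-31697 expires on the earlier of 30 July 2034 and 27 September 2033.

2033-09-27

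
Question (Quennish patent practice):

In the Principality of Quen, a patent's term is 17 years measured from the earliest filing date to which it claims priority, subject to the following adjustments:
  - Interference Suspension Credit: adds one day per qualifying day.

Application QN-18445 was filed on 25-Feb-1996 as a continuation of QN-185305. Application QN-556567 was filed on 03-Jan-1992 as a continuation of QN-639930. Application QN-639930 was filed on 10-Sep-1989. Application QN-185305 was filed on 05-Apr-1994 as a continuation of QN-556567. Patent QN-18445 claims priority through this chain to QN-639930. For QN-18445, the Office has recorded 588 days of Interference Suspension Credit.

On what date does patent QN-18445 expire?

Earliest priority filing: 10 September 1989.
Base term: 10 September 1989 + 17 years → 10 September 2006.
Interference Suspension Credit: +588 days → 20 April 2008.

2008-04-20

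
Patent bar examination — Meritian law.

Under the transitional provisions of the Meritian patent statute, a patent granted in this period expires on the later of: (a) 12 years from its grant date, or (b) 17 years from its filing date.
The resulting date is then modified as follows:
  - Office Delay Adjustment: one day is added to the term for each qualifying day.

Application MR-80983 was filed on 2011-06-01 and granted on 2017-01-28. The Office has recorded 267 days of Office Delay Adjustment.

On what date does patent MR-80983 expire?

(a) grant + 12 years → 28 January 2029.
(b) filing + 17 years → 1 June 2028.
Later of the two: 28 January 2029.
Office Delay Adjustment: +267 days → 22 October 2029.

2029-10-22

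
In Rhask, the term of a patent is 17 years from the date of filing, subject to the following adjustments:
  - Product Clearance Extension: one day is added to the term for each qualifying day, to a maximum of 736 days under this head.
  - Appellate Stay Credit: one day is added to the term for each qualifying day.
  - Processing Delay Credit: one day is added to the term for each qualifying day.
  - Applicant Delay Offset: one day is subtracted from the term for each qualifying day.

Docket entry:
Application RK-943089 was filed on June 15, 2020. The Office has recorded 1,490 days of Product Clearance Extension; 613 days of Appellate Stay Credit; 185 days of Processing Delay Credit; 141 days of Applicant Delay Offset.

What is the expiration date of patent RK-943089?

Base term: filing date + 17 years → 15 June 2037.
Product Clearance Extension: 1490 days claimed exceeds the 736-day cap, so +736 days → 21 June 2039.
Appellate Stay Credit: +613 days → 23 February 2041.
Processing Delay Credit: +185 days → 27 August 2041.
Applicant Delay Offset: −141 days → 8 April 2041.

April 8, 2041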